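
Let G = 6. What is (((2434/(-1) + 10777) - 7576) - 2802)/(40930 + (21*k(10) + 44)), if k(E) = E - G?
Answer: -2035/41058 ≈ -0.049564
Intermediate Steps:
k(E) = -6 + E (k(E) = E - 1*6 = E - 6 = -6 + E)
(((2434/(-1) + 10777) - 7576) - 2802)/(40930 + (21*k(10) + 44)) = (((2434/(-1) + 10777) - 7576) - 2802)/(40930 + (21*(-6 + 10) + 44)) = (((2434*(-1) + 10777) - 7576) - 2802)/(40930 + (21*4 + 44)) = (((-2434 + 10777) - 7576) - 2802)/(40930 + (84 + 44)) = ((8343 - 7576) - 2802)/(40930 + 128) = (767 - 2802)/41058 = -2035*1/41058 = -2035/41058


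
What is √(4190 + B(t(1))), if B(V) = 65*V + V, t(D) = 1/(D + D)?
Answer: √4223 ≈ 64.985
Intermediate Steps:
t(D) = 1/(2*D)
B(V) = 66*V
√(4190 + B(t(1))) = √(4190 + 66*((½)/1)) = √(4190 + 66*((½)*1)) = √(4190 + 66*(½)) = √(4190 + 33) = √4223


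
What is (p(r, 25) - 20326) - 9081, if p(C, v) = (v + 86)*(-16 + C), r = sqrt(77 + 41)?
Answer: -31183 + 111*sqrt(118) ≈ -29977.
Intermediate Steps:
r = sqrt(118) ≈ 10.863
p(C, v) = (-16 + C)*(86 + v) (p(C, v) = (86 + v)*(-16 + C) = (-16 + C)*(86 + v))
(p(r, 25) - 20326) - 9081 = ((-1376 - 16*25 + 86*sqrt(118) + sqrt(118)*25) - 20326) - 9081 = ((-1376 - 400 + 86*sqrt(118) + 25*sqrt(118)) - 20326) - 9081 = ((-1776 + 111*sqrt(118)) - 20326) - 9081 = (-22102 + 111*sqrt(118)) - 9081 = -31183 + 111*sqrt(118)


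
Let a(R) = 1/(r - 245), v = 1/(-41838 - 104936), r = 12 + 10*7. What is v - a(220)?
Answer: 146611/23924162 ≈ 0.0061282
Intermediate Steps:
r = 82 (r = 12 + 70 = 82)
v = -1/146774 (v = 1/(-146774) = -1/146774 ≈ -6.8132e-6)
a(R) = -1/163 (a(R) = 1/(82 - 245) = 1/(-163) = -1/163)
v - a(220) = -1/146774 - 1*(-1/163) = -1/146774 + 1/163 = 146611/23924162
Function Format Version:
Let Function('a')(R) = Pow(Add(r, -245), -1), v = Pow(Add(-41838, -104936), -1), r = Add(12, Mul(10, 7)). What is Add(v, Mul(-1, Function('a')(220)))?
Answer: Rational(146611, 23924162) ≈ 0.0061282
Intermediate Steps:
r = 82 (r = Add(12, 70) = 82)
v = Rational(-1, 146774) (v = Pow(-146774, -1) = Rational(-1, 146774) ≈ -6.8132e-6)
Function('a')(R) = Rational(-1, 163) (Function('a')(R) = Pow(Add(82, -245), -1) = Pow(-163, -1) = Rational(-1, 163))
Add(v, Mul(-1, Function('a')(220))) = Add(Rational(-1, 146774), Mul(-1, Rational(-1, 163))) = Add(Rational(-1, 146774), Rational(1, 163)) = Rational(146611, 23924162)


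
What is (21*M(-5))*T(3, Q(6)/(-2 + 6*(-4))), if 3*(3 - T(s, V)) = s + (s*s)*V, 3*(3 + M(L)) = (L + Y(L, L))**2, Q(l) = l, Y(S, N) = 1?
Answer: 1715/13 ≈ 131.92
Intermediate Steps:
M(L) = -3 + (1 + L)**2/3 (M(L) = -3 + (L + 1)**2/3 = -3 + (1 + L)**2/3)
T(s, V) = 3 - s/3 - V*s**2/3 (T(s, V) = 3 - (s + (s*s)*V)/3 = 3 - (s + s**2*V)/3 = 3 - (s + V*s**2)/3 = 3 + (-s/3 - V*s**2/3) = 3 - s/3 - V*s**2/3)
(21*M(-5))*T(3, Q(6)/(-2 + 6*(-4))) = (21*(-3 + (1 - 5)**2/3))*(3 - 1/3*3 - 1/3*6/(-2 + 6*(-4))*3**2) = (21*(-3 + (1/3)*(-4)**2))*(3 - 1 - 1/3*6/(-2 - 24)*9) = (21*(-3 + (1/3)*16))*(3 - 1 - 1/3*6/(-26)*9) = (21*(-3 + 16/3))*(3 - 1 - 1/3*6*(-1/26)*9) = (21*(7/3))*(3 - 1 - 1/3*(-3/13)*9) = 49*(3 - 1 + 9/13) = 49*(35/13) = 1715/13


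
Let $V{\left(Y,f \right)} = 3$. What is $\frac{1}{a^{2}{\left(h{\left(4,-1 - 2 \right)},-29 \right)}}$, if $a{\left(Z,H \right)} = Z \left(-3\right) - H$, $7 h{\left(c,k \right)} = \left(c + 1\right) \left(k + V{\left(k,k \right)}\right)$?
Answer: $\frac{1}{841} \approx 0.0011891$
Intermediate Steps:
$h{\left(c,k \right)} = \frac{\left(1 + c\right) \left(3 + k\right)}{7}$ ($h{\left(c,k \right)} = \frac{\left(c + 1\right) \left(k + 3\right)}{7} = \frac{\left(1 + c\right) \left(3 + k\right)}{7}$)
$a{\left(Z,H \right)} = - H - 3 Z$ ($a{\left(Z,H \right)} = - 3 Z - H = - H - 3 Z$)
$\frac{1}{a^{2}{\left(h{\left(4,-1 - 2 \right)},-29 \right)}} = \frac{1}{\left(\left(-1\right) \left(-29\right) - 3 \left(\frac{3}{7} + \frac{-1 - 2}{7} + \frac{3}{7} \cdot 4 + \frac{1}{7} \cdot 4 \left(-1 - 2\right)\right)\right)^{2}} = \frac{1}{\left(29 - 3 \left(\frac{3}{7} + \frac{-1 - 2}{7} + \frac{12}{7} + \frac{1}{7} \cdot 4 \left(-1 - 2\right)\right)\right)^{2}} = \frac{1}{\left(29 - 3 \left(\frac{3}{7} + \frac{1}{7} \left(-3\right) + \frac{12}{7} + \frac{1}{7} \cdot 4 \left(-3\right)\right)\right)^{2}} = \frac{1}{\left(29 - 3 \left(\frac{3}{7} - \frac{3}{7} + \frac{12}{7} - \frac{12}{7}\right)\right)^{2}} = \frac{1}{\left(29 - 0\right)^{2}} = \frac{1}{\left(29 + 0\right)^{2}} = \frac{1}{29^{2}} = \frac{1}{841}$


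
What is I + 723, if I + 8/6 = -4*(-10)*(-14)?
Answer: 485/3 ≈ 161.67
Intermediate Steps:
I = -1684/3 (I = -4/3 - 4*(-10)*(-14) = -4/3 + 40*(-14) = -4/3 - 560 = -1684/3 ≈ -561.33)
I + 723 = -1684/3 + 723 = 485/3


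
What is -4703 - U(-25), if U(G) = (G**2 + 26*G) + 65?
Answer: -4743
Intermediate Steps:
U(G) = 65 + G**2 + 26*G
-4703 - U(-25) = -4703 - (65 + (-25)**2 + 26*(-25)) = -4703 - (65 + 625 - 650) = -4703 - 1*40 = -4703 - 40 = -4743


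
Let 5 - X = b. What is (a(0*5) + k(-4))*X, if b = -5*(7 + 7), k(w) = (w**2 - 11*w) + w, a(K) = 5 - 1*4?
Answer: 4275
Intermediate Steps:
a(K) = 1 (a(K) = 5 - 4 = 1)
k(w) = w**2 - 10*w
b = -70 (b = -5*14 = -70)
X = 75 (X = 5 - 1*(-70) = 5 + 70 = 75)
(a(0*5) + k(-4))*X = (1 - 4*(-10 - 4))*75 = (1 - 4*(-14))*75 = (1 + 56)*75 = 57*75 = 4275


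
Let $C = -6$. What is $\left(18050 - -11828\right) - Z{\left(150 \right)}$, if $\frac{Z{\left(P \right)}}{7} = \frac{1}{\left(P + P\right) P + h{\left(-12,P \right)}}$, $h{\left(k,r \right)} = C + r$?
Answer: $\frac{1348812425}{45144} \approx 29878.0$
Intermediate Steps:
$h{\left(k,r \right)} = -6 + r$
$Z{\left(P \right)} = \frac{7}{-6 + P + 2 P^{2}}$ ($Z{\left(P \right)} = \frac{7}{\left(P + P\right) P + \left(-6 + P\right)} = \frac{7}{2 P P + \left(-6 + P\right)} = \frac{7}{2 P^{2} + \left(-6 + P\right)} = \frac{7}{-6 + P + 2 P^{2}}$)
$\left(18050 - -11828\right) - Z{\left(150 \right)} = \left(18050 - -11828\right) - \frac{7}{-6 + 150 + 2 \cdot 150^{2}} = \left(18050 + 11828\right) - \frac{7}{-6 + 150 + 2 \cdot 22500} = 29878 - \frac{7}{-6 + 150 + 45000} = 29878 - \frac{7}{45144} = \frac{1348812425}{45144}$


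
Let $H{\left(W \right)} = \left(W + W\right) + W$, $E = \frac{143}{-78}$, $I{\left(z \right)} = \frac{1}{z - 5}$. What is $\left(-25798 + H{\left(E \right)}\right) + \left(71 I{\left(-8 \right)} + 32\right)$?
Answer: $- \frac{670201}{26} \approx -25777.0$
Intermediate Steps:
$I{\left(z \right)} = \frac{1}{-5 + z}$
$E = - \frac{11}{6}$ ($E = 143 \left(- \frac{1}{78}\right) = - \frac{11}{6} \approx -1.8333$)
$H{\left(W \right)} = 3 W$ ($H{\left(W \right)} = 2 W + W = 3 W$)
$\left(-25798 + H{\left(E \right)}\right) + \left(71 I{\left(-8 \right)} + 32\right) = \left(-25798 + 3 \left(- \frac{11}{6}\right)\right) + \left(\frac{71}{-5 - 8} + 32\right) = \left(-25798 - \frac{11}{2}\right) + \left(\frac{71}{-13} + 32\right) = - \frac{51607}{2} + \left(71 \left(- \frac{1}{13}\right) + 32\right) = - \frac{51607}{2} + \left(- \frac{71}{13} + 32\right) = - \frac{51607}{2} + \frac{345}{13} = - \frac{670201}{26}$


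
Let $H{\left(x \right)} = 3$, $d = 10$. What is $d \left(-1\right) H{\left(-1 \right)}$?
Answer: $-30$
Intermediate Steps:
$d \left(-1\right) H{\left(-1 \right)} = 10 \left(-1\right) 3 = \left(-10\right) 3 = -30$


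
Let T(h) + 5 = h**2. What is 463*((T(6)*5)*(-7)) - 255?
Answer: -502610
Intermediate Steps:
T(h) = -5 + h**2
463*((T(6)*5)*(-7)) - 255 = 463*(((-5 + 6**2)*5)*(-7)) - 255 = 463*(((-5 + 36)*5)*(-7)) - 255 = 463*((31*5)*(-7)) - 255 = 463*(155*(-7)) - 255 = 463*(-1085) - 255 = -502355 - 255 = -502610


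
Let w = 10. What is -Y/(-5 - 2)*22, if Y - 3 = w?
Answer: 286/7 ≈ 40.857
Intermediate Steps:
Y = 13 (Y = 3 + 10 = 13)
-Y/(-5 - 2)*22 = -13/(-5 - 2)*22 = -13/(-7)*22 = -(-⅐*13)*22 = -(-13)*22/7 = -1*(-286/7) = 286/7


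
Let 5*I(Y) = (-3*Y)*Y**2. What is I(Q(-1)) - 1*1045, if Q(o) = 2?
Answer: -5249/5 ≈ -1049.8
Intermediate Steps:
I(Y) = -3*Y**3/5 (I(Y) = ((-3*Y)*Y**2)/5 = (-3*Y**3)/5 = -3*Y**3/5)
I(Q(-1)) - 1*1045 = -3/5*2**3 - 1*1045 = -3/5*8 - 1045 = -24/5 - 1045 = -5249/5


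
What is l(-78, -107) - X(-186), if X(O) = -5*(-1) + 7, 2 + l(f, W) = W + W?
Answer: -228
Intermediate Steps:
l(f, W) = -2 + 2*W (l(f, W) = -2 + (W + W) = -2 + 2*W)
X(O) = 12 (X(O) = 5 + 7 = 12)
l(-78, -107) - X(-186) = (-2 + 2*(-107)) - 1*12 = (-2 - 214) - 12 = -216 - 12 = -228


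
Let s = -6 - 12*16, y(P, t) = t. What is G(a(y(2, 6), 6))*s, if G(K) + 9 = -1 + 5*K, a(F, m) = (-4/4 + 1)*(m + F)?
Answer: 1980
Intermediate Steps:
a(F, m) = 0 (a(F, m) = (-4*1/4 + 1)*(F + m) = (-1 + 1)*(F + m) = 0*(F + m) = 0)
s = -198 (s = -6 - 192 = -198)
G(K) = -10 + 5*K (G(K) = -9 + (-1 + 5*K) = -10 + 5*K)
G(a(y(2, 6), 6))*s = (-10 + 5*0)*(-198) = (-10 + 0)*(-198) = -10*(-198) = 1980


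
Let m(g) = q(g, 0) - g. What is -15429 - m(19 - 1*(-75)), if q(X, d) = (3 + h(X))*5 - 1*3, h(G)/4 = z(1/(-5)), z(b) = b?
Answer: -15343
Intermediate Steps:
h(G) = -4/5 (h(G) = 4/(-5) = 4*(-1/5) = -4/5)
q(X, d) = 8 (q(X, d) = (3 - 4/5)*5 - 1*3 = (11/5)*5 - 3 = 11 - 3 = 8)
m(g) = 8 - g
-15429 - m(19 - 1*(-75)) = -15429 - (8 - (19 - 1*(-75))) = -15429 - (8 - (19 + 75)) = -15429 - (8 - 1*94) = -15429 - (8 - 94) = -15429 - 1*(-86) = -15429 + 86 = -15343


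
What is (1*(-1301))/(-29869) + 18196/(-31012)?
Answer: -125787428/231574357 ≈ -0.54318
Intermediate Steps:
(1*(-1301))/(-29869) + 18196/(-31012) = -1301*(-1/29869) + 18196*(-1/31012) = 1301/29869 - 4549/7753 = -125787428/231574357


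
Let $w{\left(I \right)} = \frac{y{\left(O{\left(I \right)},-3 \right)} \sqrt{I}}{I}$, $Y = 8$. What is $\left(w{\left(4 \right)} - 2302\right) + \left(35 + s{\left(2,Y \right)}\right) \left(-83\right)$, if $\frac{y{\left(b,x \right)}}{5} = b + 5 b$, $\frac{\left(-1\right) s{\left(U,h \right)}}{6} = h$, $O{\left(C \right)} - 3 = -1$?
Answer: $-1193$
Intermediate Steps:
$O{\left(C \right)} = 2$ ($O{\left(C \right)} = 3 - 1 = 2$)
$s{\left(U,h \right)} = - 6 h$
$y{\left(b,x \right)} = 30 b$ ($y{\left(b,x \right)} = 5 \left(b + 5 b\right) = 5 \cdot 6 b = 30 b$)
$w{\left(I \right)} = \frac{60}{\sqrt{I}}$ ($w{\left(I \right)} = \frac{30 \cdot 2 \sqrt{I}}{I} = \frac{60 \sqrt{I}}{I} = \frac{60}{\sqrt{I}}$)
$\left(w{\left(4 \right)} - 2302\right) + \left(35 + s{\left(2,Y \right)}\right) \left(-83\right) = \left(\frac{60}{2} - 2302\right) + \left(35 - 48\right) \left(-83\right) = \left(60 \cdot \frac{1}{2} - 2302\right) + \left(35 - 48\right) \left(-83\right) = \left(30 - 2302\right) - -1079 = -2272 + 1079 = -1193$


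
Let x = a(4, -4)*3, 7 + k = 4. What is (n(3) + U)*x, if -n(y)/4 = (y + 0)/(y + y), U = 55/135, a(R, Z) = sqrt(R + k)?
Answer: -43/9 ≈ -4.7778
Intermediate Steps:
k = -3 (k = -7 + 4 = -3)
a(R, Z) = sqrt(-3 + R) (a(R, Z) = sqrt(R - 3) = sqrt(-3 + R))
U = 11/27 (U = 55*(1/135) = 11/27 ≈ 0.40741)
n(y) = -2 (n(y) = -4*(y + 0)/(y + y) = -4*y/(2*y) = -4*y*1/(2*y) = -4*1/2 = -2)
x = 3 (x = sqrt(-3 + 4)*3 = sqrt(1)*3 = 1*3 = 3)
(n(3) + U)*x = (-2 + 11/27)*3 = -43/27*3 = -43/9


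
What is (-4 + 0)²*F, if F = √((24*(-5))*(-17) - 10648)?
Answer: 64*I*√538 ≈ 1484.5*I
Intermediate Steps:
F = 4*I*√538 (F = √(-120*(-17) - 10648) = √(2040 - 10648) = √(-8608) = 4*I*√538 ≈ 92.779*I)
(-4 + 0)²*F = (-4 + 0)²*(4*I*√538) = (-4)²*(4*I*√538) = 16*(4*I*√538) = 64*I*√538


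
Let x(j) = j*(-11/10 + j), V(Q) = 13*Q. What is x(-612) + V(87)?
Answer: 1881741/5 ≈ 3.7635e+5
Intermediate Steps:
x(j) = j*(-11/10 + j) (x(j) = j*(-11*⅒ + j) = j*(-11/10 + j))
x(-612) + V(87) = (⅒)*(-612)*(-11 + 10*(-612)) + 13*87 = (⅒)*(-612)*(-11 - 6120) + 1131 = (⅒)*(-612)*(-6131) + 1131 = 1876086/5 + 1131 = 1881741/5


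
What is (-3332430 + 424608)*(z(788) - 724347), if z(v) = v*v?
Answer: 300677518266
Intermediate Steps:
z(v) = v²
(-3332430 + 424608)*(z(788) - 724347) = (-3332430 + 424608)*(788² - 724347) = -2907822*(620944 - 724347) = -2907822*(-103403) = 300677518266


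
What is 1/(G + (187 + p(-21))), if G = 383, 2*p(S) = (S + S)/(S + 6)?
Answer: 5/2857 ≈ 0.0017501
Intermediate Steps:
p(S) = S/(6 + S) (p(S) = ((S + S)/(S + 6))/2 = ((2*S)/(6 + S))/2 = (2*S/(6 + S))/2 = S/(6 + S))
1/(G + (187 + p(-21))) = 1/(383 + (187 - 21/(6 - 21))) = 1/(383 + (187 - 21/(-15))) = 1/(383 + (187 - 21*(-1/15))) = 1/(383 + (187 + 7/5)) = 1/(383 + 942/5) = 1/(2857/5) = 5/2857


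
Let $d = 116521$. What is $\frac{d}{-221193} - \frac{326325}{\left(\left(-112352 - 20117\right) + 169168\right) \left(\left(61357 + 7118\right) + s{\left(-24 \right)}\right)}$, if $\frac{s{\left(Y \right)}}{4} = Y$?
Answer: $- \frac{32497194040174}{61674529515417} \approx -0.52691$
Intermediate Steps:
$s{\left(Y \right)} = 4 Y$
$\frac{d}{-221193} - \frac{326325}{\left(\left(-112352 - 20117\right) + 169168\right) \left(\left(61357 + 7118\right) + s{\left(-24 \right)}\right)} = \frac{116521}{-221193} - \frac{326325}{\left(\left(-112352 - 20117\right) + 169168\right) \left(\left(61357 + 7118\right) + 4 \left(-24\right)\right)} = 116521 \left(- \frac{1}{221193}\right) - \frac{326325}{\left(-132469 + 169168\right) \left(68475 - 96\right)} = - \frac{116521}{221193} - \frac{326325}{36699 \cdot 68379} = - \frac{116521}{221193} - \frac{326325}{2509440921} = - \frac{116521}{221193} - \frac{108775}{836480307} = - \frac{32497194040174}{61674529515417}$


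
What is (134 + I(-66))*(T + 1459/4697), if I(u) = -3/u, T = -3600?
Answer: -49860928209/103334 ≈ -4.8252e+5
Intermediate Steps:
(134 + I(-66))*(T + 1459/4697) = (134 - 3/(-66))*(-3600 + 1459/4697) = (134 - 3*(-1/66))*(-3600 + 1459*(1/4697)) = (134 + 1/22)*(-3600 + 1459/4697) = (2949/22)*(-16907741/4697) = -49860928209/103334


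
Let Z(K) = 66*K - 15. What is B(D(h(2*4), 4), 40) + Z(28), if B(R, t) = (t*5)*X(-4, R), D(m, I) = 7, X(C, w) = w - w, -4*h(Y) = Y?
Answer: 1833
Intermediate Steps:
h(Y) = -Y/4
X(C, w) = 0
B(R, t) = 0 (B(R, t) = (t*5)*0 = (5*t)*0 = 0)
Z(K) = -15 + 66*K
B(D(h(2*4), 4), 40) + Z(28) = 0 + (-15 + 66*28) = 0 + (-15 + 1848) = 0 + 1833 = 1833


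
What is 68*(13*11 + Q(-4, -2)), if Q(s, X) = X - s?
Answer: 9860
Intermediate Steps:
68*(13*11 + Q(-4, -2)) = 68*(13*11 + (-2 - 1*(-4))) = 68*(143 + (-2 + 4)) = 68*(143 + 2) = 68*145 = 9860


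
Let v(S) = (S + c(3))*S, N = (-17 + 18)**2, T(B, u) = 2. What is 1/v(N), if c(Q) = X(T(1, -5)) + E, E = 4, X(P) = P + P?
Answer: 1/9 ≈ 0.11111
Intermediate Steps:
X(P) = 2*P
c(Q) = 8 (c(Q) = 2*2 + 4 = 4 + 4 = 8)
N = 1 (N = 1**2 = 1)
v(S) = S*(8 + S) (v(S) = (S + 8)*S = (8 + S)*S = S*(8 + S))
1/v(N) = 1/(1*(8 + 1)) = 1/(1*9) = 1/9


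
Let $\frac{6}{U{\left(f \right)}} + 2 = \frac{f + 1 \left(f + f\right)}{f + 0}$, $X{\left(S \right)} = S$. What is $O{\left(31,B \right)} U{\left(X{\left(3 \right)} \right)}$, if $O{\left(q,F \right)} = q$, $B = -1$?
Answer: $186$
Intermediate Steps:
$U{\left(f \right)} = 6$ ($U{\left(f \right)} = \frac{6}{-2 + \frac{f + 1 \left(f + f\right)}{f + 0}} = \frac{6}{-2 + \frac{f + 1 \cdot 2 f}{f}} = \frac{6}{-2 + \frac{f + 2 f}{f}} = \frac{6}{-2 + \frac{3 f}{f}} = \frac{6}{-2 + 3} = \frac{6}{1} = 6 \cdot 1 = 6$)
$O{\left(31,B \right)} U{\left(X{\left(3 \right)} \right)} = 31 \cdot 6 = 186$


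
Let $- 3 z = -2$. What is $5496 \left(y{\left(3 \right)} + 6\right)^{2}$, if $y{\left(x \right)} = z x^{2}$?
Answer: $791424$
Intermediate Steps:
$z = \frac{2}{3}$ ($z = \left(- \frac{1}{3}\right) \left(-2\right) = \frac{2}{3} \approx 0.66667$)
$y{\left(x \right)} = \frac{2 x^{2}}{3}$
$5496 \left(y{\left(3 \right)} + 6\right)^{2} = 5496 \left(\frac{2 \cdot 3^{2}}{3} + 6\right)^{2} = 5496 \left(\frac{2}{3} \cdot 9 + 6\right)^{2} = 5496 \left(6 + 6\right)^{2} = 5496 \cdot 12^{2} = 5496 \cdot 144 = 791424$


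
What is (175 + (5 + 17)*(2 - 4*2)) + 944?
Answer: 987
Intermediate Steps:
(175 + (5 + 17)*(2 - 4*2)) + 944 = (175 + 22*(2 - 8)) + 944 = (175 + 22*(-6)) + 944 = (175 - 132) + 944 = 43 + 944 = 987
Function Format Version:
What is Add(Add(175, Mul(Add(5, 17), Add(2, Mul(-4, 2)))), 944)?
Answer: 987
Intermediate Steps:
Add(Add(175, Mul(Add(5, 17), Add(2, Mul(-4, 2)))), 944) = Add(Add(175, Mul(22, Add(2, -8))), 944) = Add(Add(175, Mul(22, -6)), 944) = Add(Add(175, -132), 944) = Add(43, 944) = 987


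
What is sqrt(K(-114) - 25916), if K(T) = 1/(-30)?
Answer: I*sqrt(23324430)/30 ≈ 160.98*I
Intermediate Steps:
K(T) = -1/30
sqrt(K(-114) - 25916) = sqrt(-1/30 - 25916) = sqrt(-777481/30) = I*sqrt(23324430)/30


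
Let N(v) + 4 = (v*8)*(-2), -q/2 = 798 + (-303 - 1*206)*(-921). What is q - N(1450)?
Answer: -915970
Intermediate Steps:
q = -939174 (q = -2*(798 + (-303 - 1*206)*(-921)) = -2*(798 + (-303 - 206)*(-921)) = -2*(798 - 509*(-921)) = -2*(798 + 468789) = -2*469587 = -939174)
N(v) = -4 - 16*v (N(v) = -4 + (v*8)*(-2) = -4 + (8*v)*(-2) = -4 - 16*v)
q - N(1450) = -939174 - (-4 - 16*1450) = -939174 - (-4 - 23200) = -939174 - 1*(-23204) = -939174 + 23204 = -915970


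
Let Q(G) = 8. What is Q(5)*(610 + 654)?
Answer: 10112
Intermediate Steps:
Q(5)*(610 + 654) = 8*(610 + 654) = 8*1264 = 10112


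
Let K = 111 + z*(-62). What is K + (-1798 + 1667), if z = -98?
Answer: 6056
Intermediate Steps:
K = 6187 (K = 111 - 98*(-62) = 111 + 6076 = 6187)
K + (-1798 + 1667) = 6187 + (-1798 + 1667) = 6187 - 131 = 6056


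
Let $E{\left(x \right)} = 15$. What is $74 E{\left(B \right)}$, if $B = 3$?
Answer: $1110$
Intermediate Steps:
$74 E{\left(B \right)} = 74 \cdot 15 = 1110$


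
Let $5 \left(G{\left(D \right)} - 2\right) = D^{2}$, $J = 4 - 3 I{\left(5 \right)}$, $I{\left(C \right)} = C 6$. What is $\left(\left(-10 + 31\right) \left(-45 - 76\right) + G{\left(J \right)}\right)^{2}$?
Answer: $\frac{28079401}{25} \approx 1.1232 \cdot 10^{6}$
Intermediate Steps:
$I{\left(C \right)} = 6 C$
$J = -86$ ($J = 4 - 3 \cdot 6 \cdot 5 = 4 - 90 = -86$)
$G{\left(D \right)} = 2 + \frac{D^{2}}{5}$
$\left(\left(-10 + 31\right) \left(-45 - 76\right) + G{\left(J \right)}\right)^{2} = \left(\left(-10 + 31\right) \left(-45 - 76\right) + \left(2 + \frac{\left(-86\right)^{2}}{5}\right)\right)^{2} = \left(21 \left(-121\right) + \left(2 + \frac{1}{5} \cdot 7396\right)\right)^{2} = \left(-2541 + \left(2 + \frac{7396}{5}\right)\right)^{2} = \left(-2541 + \frac{7406}{5}\right)^{2} = \left(- \frac{5299}{5}\right)^{2} = \frac{28079401}{25}$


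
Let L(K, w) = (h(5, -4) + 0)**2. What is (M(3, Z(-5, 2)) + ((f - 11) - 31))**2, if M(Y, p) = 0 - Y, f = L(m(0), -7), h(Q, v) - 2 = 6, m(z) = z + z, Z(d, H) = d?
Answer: 361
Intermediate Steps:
m(z) = 2*z
h(Q, v) = 8 (h(Q, v) = 2 + 6 = 8)
L(K, w) = 64 (L(K, w) = (8 + 0)**2 = 8**2 = 64)
f = 64
M(Y, p) = -Y
(M(3, Z(-5, 2)) + ((f - 11) - 31))**2 = (-1*3 + ((64 - 11) - 31))**2 = (-3 + (53 - 31))**2 = (-3 + 22)**2 = 19**2 = 361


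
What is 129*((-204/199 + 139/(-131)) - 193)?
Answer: -656055558/26069 ≈ -25166.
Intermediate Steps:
129*((-204/199 + 139/(-131)) - 193) = 129*((-204*1/199 + 139*(-1/131)) - 193) = 129*((-204/199 - 139/131) - 193) = 129*(-54385/26069 - 193) = 129*(-5085702/26069) = -656055558/26069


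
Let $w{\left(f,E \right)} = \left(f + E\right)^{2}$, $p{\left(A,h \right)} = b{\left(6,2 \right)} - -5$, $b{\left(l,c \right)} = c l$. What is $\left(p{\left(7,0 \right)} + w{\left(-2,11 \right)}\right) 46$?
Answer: $4508$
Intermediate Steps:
$p{\left(A,h \right)} = 17$ ($p{\left(A,h \right)} = 2 \cdot 6 - -5 = 12 + 5 = 17$)
$w{\left(f,E \right)} = \left(E + f\right)^{2}$
$\left(p{\left(7,0 \right)} + w{\left(-2,11 \right)}\right) 46 = \left(17 + \left(11 - 2\right)^{2}\right) 46 = \left(17 + 9^{2}\right) 46 = \left(17 + 81\right) 46 = 98 \cdot 46 = 4508$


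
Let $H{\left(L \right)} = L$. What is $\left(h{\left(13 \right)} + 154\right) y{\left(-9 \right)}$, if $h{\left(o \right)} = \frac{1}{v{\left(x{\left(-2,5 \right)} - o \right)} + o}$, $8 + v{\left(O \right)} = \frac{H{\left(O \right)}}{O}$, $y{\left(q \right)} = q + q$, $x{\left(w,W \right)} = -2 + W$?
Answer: $-2775$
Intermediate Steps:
$y{\left(q \right)} = 2 q$
$v{\left(O \right)} = -7$ ($v{\left(O \right)} = -8 + \frac{O}{O} = -8 + 1 = -7$)
$h{\left(o \right)} = \frac{1}{-7 + o}$
$\left(h{\left(13 \right)} + 154\right) y{\left(-9 \right)} = \left(\frac{1}{-7 + 13} + 154\right) 2 \left(-9\right) = \left(\frac{1}{6} + 154\right) \left(-18\right) = \frac{925}{6} \left(-18\right) = -2775$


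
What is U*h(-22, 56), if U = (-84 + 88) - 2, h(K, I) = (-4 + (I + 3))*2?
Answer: 220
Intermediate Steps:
h(K, I) = -2 + 2*I (h(K, I) = (-4 + (3 + I))*2 = (-1 + I)*2 = -2 + 2*I)
U = 2 (U = 4 - 2 = 2)
U*h(-22, 56) = 2*(-2 + 2*56) = 2*(-2 + 112) = 2*110 = 220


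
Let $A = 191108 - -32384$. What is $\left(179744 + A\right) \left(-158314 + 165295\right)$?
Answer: $2814990516$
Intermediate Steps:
$A = 223492$ ($A = 191108 + 32384 = 223492$)
$\left(179744 + A\right) \left(-158314 + 165295\right) = \left(179744 + 223492\right) \left(-158314 + 165295\right) = 403236 \cdot 6981 = 2814990516$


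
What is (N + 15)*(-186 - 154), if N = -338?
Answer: 109820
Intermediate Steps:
(N + 15)*(-186 - 154) = (-338 + 15)*(-186 - 154) = -323*(-340) = 109820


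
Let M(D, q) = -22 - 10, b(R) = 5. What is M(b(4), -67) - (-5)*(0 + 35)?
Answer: 143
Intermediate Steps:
M(D, q) = -32
M(b(4), -67) - (-5)*(0 + 35) = -32 - (-5)*(0 + 35) = -32 - (-5)*35 = -32 - 1*(-175) = -32 + 175 = 143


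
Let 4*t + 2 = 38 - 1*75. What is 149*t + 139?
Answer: -5255/4 ≈ -1313.8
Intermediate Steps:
t = -39/4 (t = -1/2 + (38 - 1*75)/4 = -1/2 + (38 - 75)/4 = -1/2 + (1/4)*(-37) = -1/2 - 37/4 = -39/4 ≈ -9.7500)
149*t + 139 = 149*(-39/4) + 139 = -5811/4 + 139 = -5255/4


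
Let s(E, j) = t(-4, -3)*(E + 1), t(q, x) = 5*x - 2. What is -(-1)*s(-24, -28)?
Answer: 391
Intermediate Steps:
t(q, x) = -2 + 5*x
s(E, j) = -17 - 17*E (s(E, j) = (-2 + 5*(-3))*(E + 1) = (-2 - 15)*(1 + E) = -17*(1 + E) = -17 - 17*E)
-(-1)*s(-24, -28) = -(-1)*(-17 - 17*(-24)) = -(-1)*(-17 + 408) = -(-1)*391 = -1*(-391) = 391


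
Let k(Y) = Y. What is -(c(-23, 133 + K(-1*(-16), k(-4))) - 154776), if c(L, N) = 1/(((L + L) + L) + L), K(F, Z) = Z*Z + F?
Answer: 14239393/92 ≈ 1.5478e+5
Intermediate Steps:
K(F, Z) = F + Z² (K(F, Z) = Z² + F = F + Z²)
c(L, N) = 1/(4*L) (c(L, N) = 1/((2*L + L) + L) = 1/(3*L + L) = 1/(4*L))
-(c(-23, 133 + K(-1*(-16), k(-4))) - 154776) = -((¼)/(-23) - 154776) = -((¼)*(-1/23) - 154776) = -(-1/92 - 154776) = -1*(-14239393/92) = 14239393/92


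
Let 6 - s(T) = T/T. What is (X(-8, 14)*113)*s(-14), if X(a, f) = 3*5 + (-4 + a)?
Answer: 1695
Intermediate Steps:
s(T) = 5 (s(T) = 6 - T/T = 6 - 1*1 = 6 - 1 = 5)
X(a, f) = 11 + a (X(a, f) = 15 + (-4 + a) = 11 + a)
(X(-8, 14)*113)*s(-14) = ((11 - 8)*113)*5 = (3*113)*5 = 339*5 = 1695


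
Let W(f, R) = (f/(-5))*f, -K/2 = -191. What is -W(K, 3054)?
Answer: 145924/5 ≈ 29185.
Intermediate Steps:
K = 382 (K = -2*(-191) = 382)
W(f, R) = -f**2/5 (W(f, R) = (-f/5)*f = -f**2/5)
-W(K, 3054) = -(-1)*382**2/5 = -(-1)*145924/5 = -1*(-145924/5) = 145924/5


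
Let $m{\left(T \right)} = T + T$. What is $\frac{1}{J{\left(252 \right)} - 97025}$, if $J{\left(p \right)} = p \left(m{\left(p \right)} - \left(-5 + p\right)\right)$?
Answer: $- \frac{1}{32261} \approx -3.0997 \cdot 10^{-5}$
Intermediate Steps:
$m{\left(T \right)} = 2 T$
$J{\left(p \right)} = p \left(5 + p\right)$ ($J{\left(p \right)} = p \left(2 p - \left(-5 + p\right)\right) = p \left(5 + p\right)$)
$\frac{1}{J{\left(252 \right)} - 97025} = \frac{1}{252 \left(5 + 252\right) - 97025} = \frac{1}{252 \cdot 257 - 97025} = \frac{1}{64764 - 97025} = \frac{1}{-32261} = - \frac{1}{32261}$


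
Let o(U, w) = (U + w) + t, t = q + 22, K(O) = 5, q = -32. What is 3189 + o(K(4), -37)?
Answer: 3147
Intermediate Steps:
t = -10 (t = -32 + 22 = -10)
o(U, w) = -10 + U + w (o(U, w) = (U + w) - 10 = -10 + U + w)
3189 + o(K(4), -37) = 3189 + (-10 + 5 - 37) = 3189 - 42 = 3147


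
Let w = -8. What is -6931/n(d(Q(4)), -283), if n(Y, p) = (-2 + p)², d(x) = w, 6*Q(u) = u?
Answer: -6931/81225 ≈ -0.085331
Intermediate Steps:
Q(u) = u/6
d(x) = -8
-6931/n(d(Q(4)), -283) = -6931/(-2 - 283)² = -6931/((-285)²) = -6931/81225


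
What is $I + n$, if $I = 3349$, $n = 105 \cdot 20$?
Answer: $5449$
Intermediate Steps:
$n = 2100$
$I + n = 3349 + 2100 = 5449$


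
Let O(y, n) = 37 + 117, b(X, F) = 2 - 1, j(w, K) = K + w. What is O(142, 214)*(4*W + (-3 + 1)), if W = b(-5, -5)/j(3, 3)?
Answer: -616/3 ≈ -205.33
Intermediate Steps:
b(X, F) = 1
W = ⅙ (W = 1/(3 + 3) = 1/6 = 1*(⅙) = ⅙ ≈ 0.16667)
O(y, n) = 154
O(142, 214)*(4*W + (-3 + 1)) = 154*(4*(⅙) + (-3 + 1)) = 154*(⅔ - 2) = 154*(-4/3) = -616/3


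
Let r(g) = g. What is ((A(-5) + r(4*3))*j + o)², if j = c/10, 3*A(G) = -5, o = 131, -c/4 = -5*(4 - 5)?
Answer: 109561/9 ≈ 12173.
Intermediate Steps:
c = -20 (c = -(-20)*(4 - 5) = -(-20)*(-1) = -4*5 = -20)
A(G) = -5/3 (A(G) = (⅓)*(-5) = -5/3)
j = -2 (j = -20/10 = -20*⅒ = -2)
((A(-5) + r(4*3))*j + o)² = ((-5/3 + 4*3)*(-2) + 131)² = ((-5/3 + 12)*(-2) + 131)² = ((31/3)*(-2) + 131)² = (-62/3 + 131)² = (331/3)² = 109561/9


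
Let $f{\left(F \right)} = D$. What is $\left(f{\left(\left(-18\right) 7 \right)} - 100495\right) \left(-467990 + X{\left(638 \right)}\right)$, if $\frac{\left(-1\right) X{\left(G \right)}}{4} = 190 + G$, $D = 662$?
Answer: $47051492566$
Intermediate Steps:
$X{\left(G \right)} = -760 - 4 G$ ($X{\left(G \right)} = - 4 \left(190 + G\right) = -760 - 4 G$)
$f{\left(F \right)} = 662$
$\left(f{\left(\left(-18\right) 7 \right)} - 100495\right) \left(-467990 + X{\left(638 \right)}\right) = \left(662 - 100495\right) \left(-467990 - 3312\right) = - 99833 \left(-467990 - 3312\right) = \left(-99833\right) \left(-471302\right) = 47051492566$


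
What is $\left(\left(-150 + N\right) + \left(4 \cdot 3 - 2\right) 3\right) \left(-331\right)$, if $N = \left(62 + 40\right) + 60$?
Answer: $-13902$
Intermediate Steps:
$N = 162$ ($N = 102 + 60 = 162$)
$\left(\left(-150 + N\right) + \left(4 \cdot 3 - 2\right) 3\right) \left(-331\right) = \left(\left(-150 + 162\right) + \left(4 \cdot 3 - 2\right) 3\right) \left(-331\right) = \left(12 + \left(12 - 2\right) 3\right) \left(-331\right) = \left(12 + 10 \cdot 3\right) \left(-331\right) = \left(12 + 30\right) \left(-331\right) = 42 \left(-331\right) = -13902$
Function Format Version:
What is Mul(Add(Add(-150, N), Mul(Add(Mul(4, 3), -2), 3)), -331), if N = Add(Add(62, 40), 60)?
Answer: -13902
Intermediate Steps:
N = 162 (N = Add(102, 60) = 162)
Mul(Add(Add(-150, N), Mul(Add(Mul(4, 3), -2), 3)), -331) = Mul(Add(Add(-150, 162), Mul(Add(Mul(4, 3), -2), 3)), -331) = Mul(Add(12, Mul(Add(12, -2), 3)), -331) = Mul(Add(12, Mul(10, 3)), -331) = Mul(Add(12, 30), -331) = Mul(42, -331) = -13902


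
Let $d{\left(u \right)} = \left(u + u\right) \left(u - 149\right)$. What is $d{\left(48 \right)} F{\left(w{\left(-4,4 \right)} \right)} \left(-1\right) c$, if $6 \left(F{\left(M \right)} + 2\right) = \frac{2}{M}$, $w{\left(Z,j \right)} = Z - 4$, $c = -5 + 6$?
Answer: $-19796$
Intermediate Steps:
$d{\left(u \right)} = 2 u \left(-149 + u\right)$
$c = 1$
$w{\left(Z,j \right)} = -4 + Z$ ($w{\left(Z,j \right)} = Z - 4 = -4 + Z$)
$F{\left(M \right)} = -2 + \frac{1}{3 M}$ ($F{\left(M \right)} = -2 + \frac{2 \frac{1}{M}}{6} = -2 + \frac{1}{3 M}$)
$d{\left(48 \right)} F{\left(w{\left(-4,4 \right)} \right)} \left(-1\right) c = 2 \cdot 48 \left(-149 + 48\right) \left(-2 + \frac{1}{3 \left(-4 - 4\right)}\right) \left(-1\right) 1 = 2 \cdot 48 \left(-101\right) \left(-2 + \frac{1}{3 \left(-8\right)}\right) \left(-1\right) 1 = - 9696 \left(-2 + \frac{1}{3} \left(- \frac{1}{8}\right)\right) \left(-1\right) 1 = - 9696 \left(-2 - \frac{1}{24}\right) \left(-1\right) 1 = - 9696 \left(- \frac{49}{24}\right) \left(-1\right) 1 = - 9696 \cdot \frac{49}{24} \cdot 1 = \left(-9696\right) \frac{49}{24} = -19796$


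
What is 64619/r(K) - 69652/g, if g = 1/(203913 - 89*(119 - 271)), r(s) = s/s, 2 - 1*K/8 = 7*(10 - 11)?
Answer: -15145135913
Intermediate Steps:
K = 72 (K = 16 - 56*(10 - 11) = 16 - 56*(-1) = 16 - 8*(-7) = 16 + 56 = 72)
r(s) = 1
g = 1/217441 (g = 1/(203913 - 89*(-152)) = 1/(203913 + 13528) = 1/217441 ≈ 4.5990e-6)
64619/r(K) - 69652/g = 64619/1 - 69652/1/217441 = 64619*1 - 69652*217441 = 64619 - 15145200532 = -15145135913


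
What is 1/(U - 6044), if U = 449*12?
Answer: -1/656 ≈ -0.0015244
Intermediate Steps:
U = 5388
1/(U - 6044) = 1/(5388 - 6044) = 1/(-656) = -1/656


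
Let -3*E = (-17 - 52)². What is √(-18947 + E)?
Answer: I*√20534 ≈ 143.3*I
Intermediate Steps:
E = -1587 (E = -(-17 - 52)²/3 = -⅓*(-69)² = -⅓*4761 = -1587)
√(-18947 + E) = √(-18947 - 1587) = √(-20534) = I*√20534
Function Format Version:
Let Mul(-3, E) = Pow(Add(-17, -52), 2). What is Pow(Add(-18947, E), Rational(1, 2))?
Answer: Mul(I, Pow(20534, Rational(1, 2))) ≈ Mul(143.30, I)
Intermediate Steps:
E = -1587 (E = Mul(Rational(-1, 3), Pow(Add(-17, -52), 2)) = Mul(Rational(-1, 3), Pow(-69, 2)) = Mul(Rational(-1, 3), 4761) = -1587)
Pow(Add(-18947, E), Rational(1, 2)) = Pow(Add(-18947, -1587), Rational(1, 2)) = Pow(-20534, Rational(1, 2)) = Mul(I, Pow(20534, Rational(1, 2)))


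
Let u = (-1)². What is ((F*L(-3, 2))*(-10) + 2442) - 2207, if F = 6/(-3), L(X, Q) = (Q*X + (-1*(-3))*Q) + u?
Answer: 255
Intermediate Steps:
u = 1
L(X, Q) = 1 + 3*Q + Q*X (L(X, Q) = (Q*X + (-1*(-3))*Q) + 1 = (Q*X + 3*Q) + 1 = (3*Q + Q*X) + 1 = 1 + 3*Q + Q*X)
F = -2 (F = 6*(-⅓) = -2)
((F*L(-3, 2))*(-10) + 2442) - 2207 = (-2*(1 + 3*2 + 2*(-3))*(-10) + 2442) - 2207 = (-2*(1 + 6 - 6)*(-10) + 2442) - 2207 = (-2*1*(-10) + 2442) - 2207 = (-2*(-10) + 2442) - 2207 = (20 + 2442) - 2207 = 2462 - 2207 = 255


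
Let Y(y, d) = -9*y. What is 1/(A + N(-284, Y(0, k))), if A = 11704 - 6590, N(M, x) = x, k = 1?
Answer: 1/5114 ≈ 0.00019554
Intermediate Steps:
A = 5114
1/(A + N(-284, Y(0, k))) = 1/(5114 - 9*0) = 1/(5114 + 0) = 1/5114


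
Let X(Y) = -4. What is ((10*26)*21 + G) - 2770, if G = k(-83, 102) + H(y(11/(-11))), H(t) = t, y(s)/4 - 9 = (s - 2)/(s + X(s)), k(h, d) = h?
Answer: 13227/5 ≈ 2645.4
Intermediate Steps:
y(s) = 36 + 4*(-2 + s)/(-4 + s) (y(s) = 36 + 4*((s - 2)/(s - 4)) = 36 + 4*((-2 + s)/(-4 + s)) = 36 + 4*(-2 + s)/(-4 + s))
G = -223/5 (G = -83 + 8*(-19 + 5*(11/(-11)))/(-4 + 11/(-11)) = -83 + 8*(-19 + 5*(11*(-1/11)))/(-4 + 11*(-1/11)) = -83 + 8*(-19 + 5*(-1))/(-4 - 1) = -83 + 8*(-19 - 5)/(-5) = -83 + 8*(-1/5)*(-24) = -83 + 192/5 = -223/5 ≈ -44.600)
((10*26)*21 + G) - 2770 = ((10*26)*21 - 223/5) - 2770 = (260*21 - 223/5) - 2770 = (5460 - 223/5) - 2770 = 27077/5 - 2770 = 13227/5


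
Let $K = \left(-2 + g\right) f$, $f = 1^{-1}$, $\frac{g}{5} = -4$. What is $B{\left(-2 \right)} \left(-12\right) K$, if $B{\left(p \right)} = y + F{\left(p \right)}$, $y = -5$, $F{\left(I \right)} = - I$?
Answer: $-792$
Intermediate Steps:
$g = -20$ ($g = 5 \left(-4\right) = -20$)
$f = 1$
$K = -22$ ($K = \left(-2 - 20\right) 1 = \left(-22\right) 1 = -22$)
$B{\left(p \right)} = -5 - p$
$B{\left(-2 \right)} \left(-12\right) K = \left(-5 - -2\right) \left(-12\right) \left(-22\right) = \left(-5 + 2\right) \left(-12\right) \left(-22\right) = \left(-3\right) \left(-12\right) \left(-22\right) = 36 \left(-22\right) = -792$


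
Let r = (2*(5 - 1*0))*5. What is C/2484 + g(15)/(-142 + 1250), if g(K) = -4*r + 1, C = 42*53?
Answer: 164341/229356 ≈ 0.71653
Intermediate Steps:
r = 50 (r = (2*(5 + 0))*5 = (2*5)*5 = 10*5 = 50)
C = 2226
g(K) = -199 (g(K) = -4*50 + 1 = -200 + 1 = -199)
C/2484 + g(15)/(-142 + 1250) = 2226/2484 - 199/(-142 + 1250) = 2226*(1/2484) - 199/1108 = 371/414 - 199*1/1108 = 371/414 - 199/1108 = 164341/229356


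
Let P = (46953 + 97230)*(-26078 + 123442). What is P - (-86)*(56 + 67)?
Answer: 14038244190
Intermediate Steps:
P = 14038233612 (P = 144183*97364 = 14038233612)
P - (-86)*(56 + 67) = 14038233612 - (-86)*(56 + 67) = 14038233612 - (-86)*123 = 14038233612 - 1*(-10578) = 14038233612 + 10578 = 14038244190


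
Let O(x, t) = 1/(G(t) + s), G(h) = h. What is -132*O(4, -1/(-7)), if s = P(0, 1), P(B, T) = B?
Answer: -924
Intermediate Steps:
s = 0
O(x, t) = 1/t (O(x, t) = 1/(t + 0) = 1/t)
-132*O(4, -1/(-7)) = -132/((-1/(-7))) = -132/((-1*(-1/7))) = -132/1/7 = -132*7 = -924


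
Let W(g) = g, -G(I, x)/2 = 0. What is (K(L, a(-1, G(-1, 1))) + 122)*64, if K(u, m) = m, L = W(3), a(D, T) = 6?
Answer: 8192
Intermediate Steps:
G(I, x) = 0 (G(I, x) = -2*0 = 0)
L = 3
(K(L, a(-1, G(-1, 1))) + 122)*64 = (6 + 122)*64 = 128*64 = 8192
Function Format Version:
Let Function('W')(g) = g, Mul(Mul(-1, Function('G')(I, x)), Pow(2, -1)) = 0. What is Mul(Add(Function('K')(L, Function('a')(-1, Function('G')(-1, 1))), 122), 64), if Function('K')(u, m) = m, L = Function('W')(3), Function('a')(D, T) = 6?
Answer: 8192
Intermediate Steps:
Function('G')(I, x) = 0 (Function('G')(I, x) = Mul(-2, 0) = 0)
L = 3
Mul(Add(Function('K')(L, Function('a')(-1, Function('G')(-1, 1))), 122), 64) = Mul(Add(6, 122), 64) = Mul(128, 64) = 8192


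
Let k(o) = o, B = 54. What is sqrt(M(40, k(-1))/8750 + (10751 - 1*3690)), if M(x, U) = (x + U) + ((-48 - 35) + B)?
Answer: 2*sqrt(54060790)/175 ≈ 84.030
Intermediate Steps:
M(x, U) = -29 + U + x (M(x, U) = (x + U) + ((-48 - 35) + 54) = (U + x) + (-83 + 54) = (U + x) - 29 = -29 + U + x)
sqrt(M(40, k(-1))/8750 + (10751 - 1*3690)) = sqrt((-29 - 1 + 40)/8750 + (10751 - 1*3690)) = sqrt(10*(1/8750) + (10751 - 3690)) = sqrt(1/875 + 7061) = sqrt(6178376/875) = 2*sqrt(54060790)/175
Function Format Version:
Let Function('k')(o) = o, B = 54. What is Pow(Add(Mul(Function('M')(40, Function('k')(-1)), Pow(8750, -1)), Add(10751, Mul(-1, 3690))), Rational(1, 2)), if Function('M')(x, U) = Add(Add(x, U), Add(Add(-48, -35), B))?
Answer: Mul(Rational(2, 175), Pow(54060790, Rational(1, 2))) ≈ 84.030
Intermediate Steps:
Function('M')(x, U) = Add(-29, U, x) (Function('M')(x, U) = Add(Add(x, U), Add(Add(-48, -35), 54)) = Add(Add(U, x), Add(-83, 54)) = Add(Add(U, x), -29) = Add(-29, U, x))
Pow(Add(Mul(Function('M')(40, Function('k')(-1)), Pow(8750, -1)), Add(10751, Mul(-1, 3690))), Rational(1, 2)) = Pow(Add(Mul(Add(-29, -1, 40), Pow(8750, -1)), Add(10751, Mul(-1, 3690))), Rational(1, 2)) = Pow(Add(Mul(10, Rational(1, 8750)), Add(10751, -3690)), Rational(1, 2)) = Pow(Add(Rational(1, 875), 7061), Rational(1, 2)) = Pow(Rational(6178376, 875), Rational(1, 2)) = Mul(Rational(2, 175), Pow(54060790, Rational(1, 2)))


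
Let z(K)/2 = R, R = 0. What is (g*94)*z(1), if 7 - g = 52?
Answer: 0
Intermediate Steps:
g = -45 (g = 7 - 1*52 = 7 - 52 = -45)
z(K) = 0 (z(K) = 2*0 = 0)
(g*94)*z(1) = -45*94*0 = -4230*0 = 0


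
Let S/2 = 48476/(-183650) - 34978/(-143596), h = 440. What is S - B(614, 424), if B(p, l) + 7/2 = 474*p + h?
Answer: -1921635133737873/6592851350 ≈ -2.9147e+5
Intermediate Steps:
B(p, l) = 873/2 + 474*p (B(p, l) = -7/2 + (474*p + 440) = -7/2 + (440 + 474*p) = 873/2 + 474*p)
S = -134312499/3296425675 (S = 2*(48476/(-183650) - 34978/(-143596)) = 2*(48476*(-1/183650) - 34978*(-1/143596)) = 2*(-24238/91825 + 17489/71798) = 2*(-134312499/6592851350) = -134312499/3296425675 ≈ -0.040745)
S - B(614, 424) = -134312499/3296425675 - (873/2 + 474*614) = -134312499/3296425675 - (873/2 + 291036) = -134312499/3296425675 - 1*582945/2 = -134312499/3296425675 - 582945/2 = -1921635133737873/6592851350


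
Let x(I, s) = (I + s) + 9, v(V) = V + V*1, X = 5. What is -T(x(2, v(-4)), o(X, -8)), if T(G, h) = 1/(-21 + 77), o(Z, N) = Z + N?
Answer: -1/56 ≈ -0.017857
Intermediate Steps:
v(V) = 2*V (v(V) = V + V = 2*V)
o(Z, N) = N + Z
x(I, s) = 9 + I + s
T(G, h) = 1/56
-T(x(2, v(-4)), o(X, -8)) = -1*1/56 = -1/56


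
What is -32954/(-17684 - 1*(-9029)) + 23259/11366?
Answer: 575861809/98372730 ≈ 5.8539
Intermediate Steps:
-32954/(-17684 - 1*(-9029)) + 23259/11366 = -32954/(-17684 + 9029) + 23259*(1/11366) = -32954/(-8655) + 23259/11366 = -32954*(-1/8655) + 23259/11366 = 32954/8655 + 23259/11366 = 575861809/98372730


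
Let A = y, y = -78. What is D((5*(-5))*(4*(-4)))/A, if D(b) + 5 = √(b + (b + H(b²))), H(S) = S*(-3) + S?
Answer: 5/78 - 10*I*√798/39 ≈ 0.064103 - 7.2433*I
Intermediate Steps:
H(S) = -2*S (H(S) = -3*S + S = -2*S)
D(b) = -5 + √(-2*b² + 2*b) (D(b) = -5 + √(b + (b - 2*b²)) = -5 + √(-2*b² + 2*b))
A = -78
D((5*(-5))*(4*(-4)))/A = (-5 + √2*√(((5*(-5))*(4*(-4)))*(1 - 5*(-5)*4*(-4))))/(-78) = (-5 + √2*√((-25*(-16))*(1 - (-25)*(-16))))*(-1/78) = (-5 + √2*√(400*(1 - 1*400)))*(-1/78) = (-5 + √2*√(400*(1 - 400)))*(-1/78) = (-5 + √2*√(400*(-399)))*(-1/78) = (-5 + √2*√(-159600))*(-1/78) = (-5 + √2*(20*I*√399))*(-1/78) = (-5 + 20*I*√798)*(-1/78) = 5/78 - 10*I*√798/39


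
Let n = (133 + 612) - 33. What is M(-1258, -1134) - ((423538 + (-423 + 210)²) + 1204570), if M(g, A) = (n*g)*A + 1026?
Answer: 1014046813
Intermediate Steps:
n = 712 (n = 745 - 33 = 712)
M(g, A) = 1026 + 712*A*g (M(g, A) = (712*g)*A + 1026 = 712*A*g + 1026 = 1026 + 712*A*g)
M(-1258, -1134) - ((423538 + (-423 + 210)²) + 1204570) = (1026 + 712*(-1134)*(-1258)) - ((423538 + (-423 + 210)²) + 1204570) = (1026 + 1015719264) - ((423538 + (-213)²) + 1204570) = 1015720290 - ((423538 + 45369) + 1204570) = 1015720290 - (468907 + 1204570) = 1015720290 - 1*1673477 = 1015720290 - 1673477 = 1014046813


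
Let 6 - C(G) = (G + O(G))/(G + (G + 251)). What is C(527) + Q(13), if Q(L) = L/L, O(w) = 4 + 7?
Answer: 8597/1305 ≈ 6.5877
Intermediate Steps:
O(w) = 11
Q(L) = 1
C(G) = 6 - (11 + G)/(251 + 2*G) (C(G) = 6 - (G + 11)/(G + (G + 251)) = 6 - (11 + G)/(G + (251 + G)) = 6 - (11 + G)/(251 + 2*G))
C(527) + Q(13) = (1495 + 11*527)/(251 + 2*527) + 1 = (1495 + 5797)/(251 + 1054) + 1 = 7292/1305 + 1 = 8597/1305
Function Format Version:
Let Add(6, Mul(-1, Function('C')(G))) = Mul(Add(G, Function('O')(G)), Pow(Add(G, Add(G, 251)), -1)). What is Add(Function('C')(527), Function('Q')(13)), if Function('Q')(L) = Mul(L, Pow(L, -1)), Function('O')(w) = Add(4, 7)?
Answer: Rational(8597, 1305) ≈ 6.5877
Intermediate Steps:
Function('O')(w) = 11
Function('Q')(L) = 1
Function('C')(G) = Add(6, Mul(-1, Pow(Add(251, Mul(2, G)), -1), Add(11, G))) (Function('C')(G) = Add(6, Mul(-1, Mul(Add(G, 11), Pow(Add(G, Add(G, 251)), -1)))) = Add(6, Mul(-1, Mul(Add(11, G), Pow(Add(G, Add(251, G)), -1)))) = Add(6, Mul(-1, Mul(Add(11, G), Pow(Add(251, Mul(2, G)), -1)))) = Add(6, Mul(-1, Mul(Pow(Add(251, Mul(2, G)), -1), Add(11, G)))) = Add(6, Mul(-1, Pow(Add(251, Mul(2, G)), -1), Add(11, G))))
Add(Function('C')(527), Function('Q')(13)) = Add(Mul(Pow(Add(251, Mul(2, 527)), -1), Add(1495, Mul(11, 527))), 1) = Add(Mul(Pow(Add(251, 1054), -1), Add(1495, 5797)), 1) = Add(Mul(Pow(1305, -1), 7292), 1) = Add(Mul(Rational(1, 1305), 7292), 1) = Add(Rational(7292, 1305), 1) = Rational(8597, 1305)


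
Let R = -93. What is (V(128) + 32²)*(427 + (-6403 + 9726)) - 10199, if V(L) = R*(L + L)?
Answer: -85450199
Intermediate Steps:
V(L) = -186*L (V(L) = -93*(L + L) = -186*L)
(V(128) + 32²)*(427 + (-6403 + 9726)) - 10199 = (-186*128 + 32²)*(427 + (-6403 + 9726)) - 10199 = (-23808 + 1024)*(427 + 3323) - 10199 = -22784*3750 - 10199 = -85440000 - 10199 = -85450199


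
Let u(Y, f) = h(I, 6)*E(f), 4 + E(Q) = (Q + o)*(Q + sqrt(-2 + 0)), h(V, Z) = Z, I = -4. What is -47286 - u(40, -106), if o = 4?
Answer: -112134 + 612*I*sqrt(2) ≈ -1.1213e+5 + 865.5*I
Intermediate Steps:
E(Q) = -4 + (4 + Q)*(Q + I*sqrt(2)) (E(Q) = -4 + (Q + 4)*(Q + sqrt(-2 + 0)) = -4 + (4 + Q)*(Q + sqrt(-2)) = -4 + (4 + Q)*(Q + I*sqrt(2)))
u(Y, f) = -24 + 6*f**2 + 24*f + 24*I*sqrt(2) + 6*I*f*sqrt(2) (u(Y, f) = 6*(-4 + f**2 + 4*f + 4*I*sqrt(2) + I*f*sqrt(2)) = -24 + 6*f**2 + 24*f + 24*I*sqrt(2) + 6*I*f*sqrt(2))
-47286 - u(40, -106) = -47286 - (-24 + 6*(-106)**2 + 24*(-106) + 24*I*sqrt(2) + 6*I*(-106)*sqrt(2)) = -47286 - (-24 + 6*11236 - 2544 + 24*I*sqrt(2) - 636*I*sqrt(2)) = -47286 - (-24 + 67416 - 2544 + 24*I*sqrt(2) - 636*I*sqrt(2)) = -47286 - (64848 - 612*I*sqrt(2)) = -47286 + (-64848 + 612*I*sqrt(2)) = -112134 + 612*I*sqrt(2)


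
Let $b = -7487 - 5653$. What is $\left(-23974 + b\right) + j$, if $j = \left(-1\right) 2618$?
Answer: $-39732$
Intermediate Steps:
$j = -2618$
$b = -13140$ ($b = -7487 - 5653 = -13140$)
$\left(-23974 + b\right) + j = \left(-23974 - 13140\right) - 2618 = -37114 - 2618 = -39732$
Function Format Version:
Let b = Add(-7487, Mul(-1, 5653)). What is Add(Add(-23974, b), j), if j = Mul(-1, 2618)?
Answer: -39732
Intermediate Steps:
j = -2618
b = -13140 (b = Add(-7487, -5653) = -13140)
Add(Add(-23974, b), j) = Add(Add(-23974, -13140), -2618) = Add(-37114, -2618) = -39732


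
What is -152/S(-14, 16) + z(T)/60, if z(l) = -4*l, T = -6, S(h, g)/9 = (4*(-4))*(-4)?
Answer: 49/360 ≈ 0.13611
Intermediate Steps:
S(h, g) = 576 (S(h, g) = 9*((4*(-4))*(-4)) = 9*(-16*(-4)) = 9*64 = 576)
-152/S(-14, 16) + z(T)/60 = -152/576 - 4*(-6)/60 = -152*1/576 + 24*(1/60) = -19/72 + 2/5 = 49/360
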